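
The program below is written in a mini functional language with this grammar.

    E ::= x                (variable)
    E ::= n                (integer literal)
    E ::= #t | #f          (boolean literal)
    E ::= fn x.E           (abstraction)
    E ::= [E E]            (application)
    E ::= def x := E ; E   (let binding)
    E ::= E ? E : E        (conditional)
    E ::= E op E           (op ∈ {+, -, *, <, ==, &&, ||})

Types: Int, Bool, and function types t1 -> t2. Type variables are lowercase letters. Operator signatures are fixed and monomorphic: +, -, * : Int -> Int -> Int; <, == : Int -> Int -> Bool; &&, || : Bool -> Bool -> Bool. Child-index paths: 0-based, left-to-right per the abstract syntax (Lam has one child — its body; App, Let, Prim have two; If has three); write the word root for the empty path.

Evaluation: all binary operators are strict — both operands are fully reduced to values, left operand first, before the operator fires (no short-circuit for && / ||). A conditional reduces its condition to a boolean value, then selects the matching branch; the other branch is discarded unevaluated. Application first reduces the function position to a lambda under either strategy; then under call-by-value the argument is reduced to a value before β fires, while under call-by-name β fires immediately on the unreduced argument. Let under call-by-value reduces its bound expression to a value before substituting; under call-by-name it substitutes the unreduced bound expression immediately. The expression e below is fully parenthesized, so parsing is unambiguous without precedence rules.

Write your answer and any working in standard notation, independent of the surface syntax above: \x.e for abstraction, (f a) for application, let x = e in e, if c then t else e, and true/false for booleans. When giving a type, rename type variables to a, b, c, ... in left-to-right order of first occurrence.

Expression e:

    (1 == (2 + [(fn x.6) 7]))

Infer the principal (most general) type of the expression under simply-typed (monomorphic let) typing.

Answer: Bool

Working:
  unify Int ~ Int
  unify Int ~ Int
\x._ : a -> Int
  unify a -> Int ~ Int -> b
  unify a ~ Int
  unify Int ~ b
_ _ : Int
  unify Int ~ Int
  unify Int ~ Int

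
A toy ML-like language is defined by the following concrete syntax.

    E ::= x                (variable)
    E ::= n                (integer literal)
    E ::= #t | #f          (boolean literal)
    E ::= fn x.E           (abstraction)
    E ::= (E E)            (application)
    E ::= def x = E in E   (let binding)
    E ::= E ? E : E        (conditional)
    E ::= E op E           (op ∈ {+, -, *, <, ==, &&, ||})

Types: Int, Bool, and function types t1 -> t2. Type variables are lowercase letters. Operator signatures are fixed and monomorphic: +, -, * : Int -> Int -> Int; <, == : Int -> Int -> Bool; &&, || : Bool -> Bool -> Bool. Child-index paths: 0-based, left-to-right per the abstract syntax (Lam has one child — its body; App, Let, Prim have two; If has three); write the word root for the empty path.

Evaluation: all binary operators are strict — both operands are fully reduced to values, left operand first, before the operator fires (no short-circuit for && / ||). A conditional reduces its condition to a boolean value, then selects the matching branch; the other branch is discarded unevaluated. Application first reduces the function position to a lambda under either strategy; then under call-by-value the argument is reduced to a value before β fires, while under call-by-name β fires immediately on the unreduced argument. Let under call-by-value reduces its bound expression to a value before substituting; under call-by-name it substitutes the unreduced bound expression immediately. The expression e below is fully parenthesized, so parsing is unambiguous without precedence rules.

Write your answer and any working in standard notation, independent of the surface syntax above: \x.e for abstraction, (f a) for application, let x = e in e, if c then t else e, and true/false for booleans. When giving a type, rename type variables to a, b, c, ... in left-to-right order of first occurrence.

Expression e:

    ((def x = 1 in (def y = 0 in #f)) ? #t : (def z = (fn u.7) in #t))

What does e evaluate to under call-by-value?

Trace:
step 0: (if (let x = 1 in (let y = 0 in false)) then true else (let z = (\u.7) in true))
step 1: [let@0] (if (let y = 0 in false) then true else (let z = (\u.7) in true))
step 2: [let@0] (if false then true else (let z = (\u.7) in true))
step 3: [if@root] (let z = (\u.7) in true)
step 4: [let@root] true

Answer: true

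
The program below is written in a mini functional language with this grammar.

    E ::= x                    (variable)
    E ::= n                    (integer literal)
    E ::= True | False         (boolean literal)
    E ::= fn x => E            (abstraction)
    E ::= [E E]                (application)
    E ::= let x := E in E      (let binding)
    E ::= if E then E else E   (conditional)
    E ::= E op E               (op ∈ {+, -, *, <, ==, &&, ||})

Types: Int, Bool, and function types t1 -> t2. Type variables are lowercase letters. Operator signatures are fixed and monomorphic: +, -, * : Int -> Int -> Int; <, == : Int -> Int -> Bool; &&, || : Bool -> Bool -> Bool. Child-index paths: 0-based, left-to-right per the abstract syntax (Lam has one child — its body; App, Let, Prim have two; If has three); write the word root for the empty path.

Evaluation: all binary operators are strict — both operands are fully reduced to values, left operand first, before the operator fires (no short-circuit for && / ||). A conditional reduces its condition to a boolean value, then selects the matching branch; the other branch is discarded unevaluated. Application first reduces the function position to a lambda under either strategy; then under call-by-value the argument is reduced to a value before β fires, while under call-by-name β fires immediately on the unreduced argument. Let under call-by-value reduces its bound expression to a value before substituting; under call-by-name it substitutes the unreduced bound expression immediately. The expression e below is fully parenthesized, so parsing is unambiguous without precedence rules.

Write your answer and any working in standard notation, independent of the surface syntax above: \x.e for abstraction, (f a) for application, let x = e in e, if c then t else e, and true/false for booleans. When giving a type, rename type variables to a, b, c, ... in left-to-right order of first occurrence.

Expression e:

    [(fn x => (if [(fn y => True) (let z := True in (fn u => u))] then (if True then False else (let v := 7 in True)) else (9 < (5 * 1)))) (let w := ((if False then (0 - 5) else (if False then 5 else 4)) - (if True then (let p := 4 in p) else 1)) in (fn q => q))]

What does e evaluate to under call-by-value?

Answer: false

Trace:
step 0: ((\x.(if ((\y.true) (let z = true in (\u.u))) then (if true then false else (let v = 7 in true)) else (9 < (5 * 1)))) (let w = ((if false then (0 - 5) else (if false then 5 else 4)) - (if true then (let p = 4 in p) else 1)) in (\q.q)))
step 1: [if@1.0.0] ((\x.(if ((\y.true) (let z = true in (\u.u))) then (if true then false else (let v = 7 in true)) else (9 < (5 * 1)))) (let w = ((if false then 5 else 4) - (if true then (let p = 4 in p) else 1)) in (\q.q)))
step 2: [if@1.0.0] ((\x.(if ((\y.true) (let z = true in (\u.u))) then (if true then false else (let v = 7 in true)) else (9 < (5 * 1)))) (let w = (4 - (if true then (let p = 4 in p) else 1)) in (\q.q)))
step 3: [if@1.0.1] ((\x.(if ((\y.true) (let z = true in (\u.u))) then (if true then false else (let v = 7 in true)) else (9 < (5 * 1)))) (let w = (4 - (let p = 4 in p)) in (\q.q)))
step 4: [let@1.0.1] ((\x.(if ((\y.true) (let z = true in (\u.u))) then (if true then false else (let v = 7 in true)) else (9 < (5 * 1)))) (let w = (4 - 4) in (\q.q)))
step 5: [delta@1.0] ((\x.(if ((\y.true) (let z = true in (\u.u))) then (if true then false else (let v = 7 in true)) else (9 < (5 * 1)))) (let w = 0 in (\q.q)))
step 6: [let@1] ((\x.(if ((\y.true) (let z = true in (\u.u))) then (if true then false else (let v = 7 in true)) else (9 < (5 * 1)))) (\q.q))
step 7: [beta@root] (if ((\y.true) (let z = true in (\u.u))) then (if true then false else (let v = 7 in true)) else (9 < (5 * 1)))
step 8: [let@0.1] (if ((\y.true) (\u.u)) then (if true then false else (let v = 7 in true)) else (9 < (5 * 1)))
step 9: [beta@0] (if true then (if true then false else (let v = 7 in true)) else (9 < (5 * 1)))
step 10: [if@root] (if true then false else (let v = 7 in true))
step 11: [if@root] false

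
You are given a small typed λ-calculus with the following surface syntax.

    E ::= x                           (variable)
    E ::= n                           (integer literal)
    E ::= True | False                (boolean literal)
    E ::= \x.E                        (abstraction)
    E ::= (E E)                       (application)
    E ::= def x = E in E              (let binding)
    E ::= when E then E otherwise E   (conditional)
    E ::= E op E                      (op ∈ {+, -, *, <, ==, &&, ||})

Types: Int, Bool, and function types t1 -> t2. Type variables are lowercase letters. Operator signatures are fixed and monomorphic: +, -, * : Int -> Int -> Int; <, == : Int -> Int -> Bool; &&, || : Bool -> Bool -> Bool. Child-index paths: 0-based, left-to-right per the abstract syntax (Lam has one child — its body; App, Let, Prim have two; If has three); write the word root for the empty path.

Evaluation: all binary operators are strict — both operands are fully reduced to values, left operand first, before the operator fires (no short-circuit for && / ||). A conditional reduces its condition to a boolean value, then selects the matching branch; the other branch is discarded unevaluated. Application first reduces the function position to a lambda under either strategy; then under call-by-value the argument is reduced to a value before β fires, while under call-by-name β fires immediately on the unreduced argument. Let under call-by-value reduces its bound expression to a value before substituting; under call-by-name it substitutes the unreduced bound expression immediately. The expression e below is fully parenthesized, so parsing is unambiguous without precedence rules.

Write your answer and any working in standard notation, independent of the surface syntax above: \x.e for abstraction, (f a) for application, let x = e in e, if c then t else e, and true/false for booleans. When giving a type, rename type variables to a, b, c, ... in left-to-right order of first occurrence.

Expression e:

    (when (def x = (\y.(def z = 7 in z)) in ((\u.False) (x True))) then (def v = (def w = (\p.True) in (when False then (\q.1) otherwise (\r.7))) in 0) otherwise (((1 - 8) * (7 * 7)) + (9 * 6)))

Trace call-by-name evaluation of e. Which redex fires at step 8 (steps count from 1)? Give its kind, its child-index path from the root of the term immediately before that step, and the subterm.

Answer: delta at root : (-343 + 54)

Working:
step 0: (if (let x = (\y.(let z = 7 in z)) in ((\u.false) (x true))) then (let v = (let w = (\p.true) in (if false then (\q.1) else (\r.7))) in 0) else (((1 - 8) * (7 * 7)) + (9 * 6)))
step 1: [let@0] (if ((\u.false) ((\y.(let z = 7 in z)) true)) then (let v = (let w = (\p.true) in (if false then (\q.1) else (\r.7))) in 0) else (((1 - 8) * (7 * 7)) + (9 * 6)))
step 2: [beta@0] (if false then (let v = (let w = (\p.true) in (if false then (\q.1) else (\r.7))) in 0) else (((1 - 8) * (7 * 7)) + (9 * 6)))
step 3: [if@root] (((1 - 8) * (7 * 7)) + (9 * 6))
step 4: [delta@0.0] ((-7 * (7 * 7)) + (9 * 6))
step 5: [delta@0.1] ((-7 * 49) + (9 * 6))
step 6: [delta@0] (-343 + (9 * 6))
step 7: [delta@1] (-343 + 54)
step 8: [delta@root] -289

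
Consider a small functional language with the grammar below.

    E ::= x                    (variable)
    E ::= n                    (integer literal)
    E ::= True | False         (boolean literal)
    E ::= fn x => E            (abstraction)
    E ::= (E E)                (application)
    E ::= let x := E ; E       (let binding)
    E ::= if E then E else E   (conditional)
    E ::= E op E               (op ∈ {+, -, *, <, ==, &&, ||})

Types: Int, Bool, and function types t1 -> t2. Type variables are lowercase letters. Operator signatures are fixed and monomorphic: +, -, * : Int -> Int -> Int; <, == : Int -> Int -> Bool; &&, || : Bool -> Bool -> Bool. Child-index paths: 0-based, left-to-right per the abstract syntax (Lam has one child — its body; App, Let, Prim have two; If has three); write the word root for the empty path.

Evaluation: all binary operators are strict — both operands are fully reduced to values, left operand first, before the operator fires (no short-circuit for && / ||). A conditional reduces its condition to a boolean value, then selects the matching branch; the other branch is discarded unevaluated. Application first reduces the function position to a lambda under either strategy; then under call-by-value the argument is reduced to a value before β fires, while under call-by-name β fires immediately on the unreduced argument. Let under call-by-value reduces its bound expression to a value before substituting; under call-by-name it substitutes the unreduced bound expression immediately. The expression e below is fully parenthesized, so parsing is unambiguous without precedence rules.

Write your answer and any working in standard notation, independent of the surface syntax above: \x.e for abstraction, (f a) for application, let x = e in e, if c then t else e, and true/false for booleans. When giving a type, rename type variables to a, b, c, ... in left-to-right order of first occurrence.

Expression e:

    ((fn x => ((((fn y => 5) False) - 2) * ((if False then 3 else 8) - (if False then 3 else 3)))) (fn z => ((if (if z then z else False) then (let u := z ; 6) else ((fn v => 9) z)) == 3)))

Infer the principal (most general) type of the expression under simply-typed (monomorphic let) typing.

Answer: Int

Trace:
\y._ : b -> Int
  unify b -> Int ~ Bool -> c
  unify b ~ Bool
  unify Int ~ c
_ _ : Int
  unify Int ~ Int
  unify Int ~ Int
  unify Int ~ Int
  unify Bool ~ Bool
  unify Int ~ Int
  unify Int ~ Int
  unify Bool ~ Bool
  unify Int ~ Int
  unify Int ~ Int
  unify Int ~ Int
\x._ : a -> Int
z : d
  unify d ~ Bool
z : Bool
  unify Bool ~ Bool
  unify Bool ~ Bool
z : Bool
let u : Bool
\v._ : e -> Int
z : Bool
  unify e -> Int ~ Bool -> f
  unify e ~ Bool
  unify Int ~ f
_ _ : Int
  unify Int ~ Int
  unify Int ~ Int
  unify Int ~ Int
\z._ : Bool -> Bool
  unify a -> Int ~ (Bool -> Bool) -> g
  unify a ~ Bool -> Bool
  unify Int ~ g
_ _ : Int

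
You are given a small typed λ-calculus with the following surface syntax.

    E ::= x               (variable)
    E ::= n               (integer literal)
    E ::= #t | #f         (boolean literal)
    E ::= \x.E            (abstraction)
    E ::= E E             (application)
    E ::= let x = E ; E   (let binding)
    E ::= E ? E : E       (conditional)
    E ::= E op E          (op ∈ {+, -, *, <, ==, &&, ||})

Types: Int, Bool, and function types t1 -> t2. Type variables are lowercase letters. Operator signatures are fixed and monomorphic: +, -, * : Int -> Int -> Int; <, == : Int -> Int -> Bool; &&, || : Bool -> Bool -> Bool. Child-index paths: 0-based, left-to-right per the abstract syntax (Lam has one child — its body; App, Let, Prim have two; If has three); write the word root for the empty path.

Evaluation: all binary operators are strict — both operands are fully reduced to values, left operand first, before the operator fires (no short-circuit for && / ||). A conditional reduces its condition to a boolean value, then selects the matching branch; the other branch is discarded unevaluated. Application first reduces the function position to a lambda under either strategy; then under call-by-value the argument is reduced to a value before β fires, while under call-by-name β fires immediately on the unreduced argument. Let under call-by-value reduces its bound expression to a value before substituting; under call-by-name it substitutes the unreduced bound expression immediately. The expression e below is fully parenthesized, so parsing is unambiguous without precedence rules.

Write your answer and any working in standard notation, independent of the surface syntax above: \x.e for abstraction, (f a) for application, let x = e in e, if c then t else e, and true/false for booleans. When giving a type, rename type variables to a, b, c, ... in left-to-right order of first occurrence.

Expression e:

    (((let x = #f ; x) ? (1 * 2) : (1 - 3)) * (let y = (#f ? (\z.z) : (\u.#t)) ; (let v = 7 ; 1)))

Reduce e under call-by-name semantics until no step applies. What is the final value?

Trace:
step 0: ((if (let x = false in x) then (1 * 2) else (1 - 3)) * (let y = (if false then (\z.z) else (\u.true)) in (let v = 7 in 1)))
step 1: [let@0.0] ((if false then (1 * 2) else (1 - 3)) * (let y = (if false then (\z.z) else (\u.true)) in (let v = 7 in 1)))
step 2: [if@0] ((1 - 3) * (let y = (if false then (\z.z) else (\u.true)) in (let v = 7 in 1)))
step 3: [delta@0] (-2 * (let y = (if false then (\z.z) else (\u.true)) in (let v = 7 in 1)))
step 4: [let@1] (-2 * (let v = 7 in 1))
step 5: [let@1] (-2 * 1)
step 6: [delta@root] -2

Answer: -2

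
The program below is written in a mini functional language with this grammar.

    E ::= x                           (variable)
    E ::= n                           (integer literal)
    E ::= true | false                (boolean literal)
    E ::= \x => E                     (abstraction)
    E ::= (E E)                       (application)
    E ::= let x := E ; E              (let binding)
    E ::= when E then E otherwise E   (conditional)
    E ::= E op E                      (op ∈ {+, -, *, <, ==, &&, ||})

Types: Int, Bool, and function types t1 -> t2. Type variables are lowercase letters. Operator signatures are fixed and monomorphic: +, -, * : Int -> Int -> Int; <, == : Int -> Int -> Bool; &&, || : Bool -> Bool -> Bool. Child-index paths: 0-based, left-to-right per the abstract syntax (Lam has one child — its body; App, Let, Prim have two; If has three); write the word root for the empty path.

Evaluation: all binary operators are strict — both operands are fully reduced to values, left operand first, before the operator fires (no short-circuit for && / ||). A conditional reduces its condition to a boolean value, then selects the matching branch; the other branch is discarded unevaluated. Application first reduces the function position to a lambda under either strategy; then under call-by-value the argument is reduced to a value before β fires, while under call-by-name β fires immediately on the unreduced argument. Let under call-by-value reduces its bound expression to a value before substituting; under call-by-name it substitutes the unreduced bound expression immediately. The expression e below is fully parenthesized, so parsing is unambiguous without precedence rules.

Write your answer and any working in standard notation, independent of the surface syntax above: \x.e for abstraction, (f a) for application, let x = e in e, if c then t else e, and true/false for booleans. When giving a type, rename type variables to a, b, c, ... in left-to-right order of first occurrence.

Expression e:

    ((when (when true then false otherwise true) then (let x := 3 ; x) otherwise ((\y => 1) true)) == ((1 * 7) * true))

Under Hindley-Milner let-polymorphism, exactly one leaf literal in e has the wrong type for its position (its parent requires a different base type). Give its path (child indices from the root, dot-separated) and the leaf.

Trace:
  unify Bool ~ Bool
  unify Bool ~ Bool
  unify Bool ~ Bool
let x : Int
x : Int
\y._ : a -> Int
  unify a -> Int ~ Bool -> b
  unify a ~ Bool
  unify Int ~ b
_ _ : Int
  unify Int ~ Int
  unify Int ~ Int
  unify Int ~ Int
  unify Int ~ Int
  unify Int ~ Int
  unify Bool ~ Int
  FAIL: mismatch Bool ~ Int

Answer: 1.1 : true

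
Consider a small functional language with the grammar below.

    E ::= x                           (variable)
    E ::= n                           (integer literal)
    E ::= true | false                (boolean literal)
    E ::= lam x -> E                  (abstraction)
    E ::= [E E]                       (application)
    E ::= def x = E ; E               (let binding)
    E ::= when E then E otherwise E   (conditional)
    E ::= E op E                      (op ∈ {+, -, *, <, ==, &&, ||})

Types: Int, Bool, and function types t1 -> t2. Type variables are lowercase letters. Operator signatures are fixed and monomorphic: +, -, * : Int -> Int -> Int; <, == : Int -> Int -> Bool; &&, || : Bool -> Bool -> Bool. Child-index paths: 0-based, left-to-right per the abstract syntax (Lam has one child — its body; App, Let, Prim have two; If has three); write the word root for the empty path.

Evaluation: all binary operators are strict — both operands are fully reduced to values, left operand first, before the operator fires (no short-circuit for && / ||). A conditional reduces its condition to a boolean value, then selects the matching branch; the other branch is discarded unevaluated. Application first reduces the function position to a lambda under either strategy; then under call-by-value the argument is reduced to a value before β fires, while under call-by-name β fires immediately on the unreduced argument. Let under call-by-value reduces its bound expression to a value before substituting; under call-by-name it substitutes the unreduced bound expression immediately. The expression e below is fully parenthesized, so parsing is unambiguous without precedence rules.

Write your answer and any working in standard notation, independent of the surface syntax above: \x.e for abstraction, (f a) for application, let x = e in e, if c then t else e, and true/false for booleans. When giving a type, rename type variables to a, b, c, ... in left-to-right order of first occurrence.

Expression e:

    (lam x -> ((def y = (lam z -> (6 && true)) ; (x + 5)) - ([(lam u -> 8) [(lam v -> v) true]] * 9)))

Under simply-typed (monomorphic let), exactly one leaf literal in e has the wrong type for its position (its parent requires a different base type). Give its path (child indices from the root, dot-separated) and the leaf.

Working:
  unify Int ~ Bool
  FAIL: mismatch Int ~ Bool

Answer: 0.0.0.0.0 : 6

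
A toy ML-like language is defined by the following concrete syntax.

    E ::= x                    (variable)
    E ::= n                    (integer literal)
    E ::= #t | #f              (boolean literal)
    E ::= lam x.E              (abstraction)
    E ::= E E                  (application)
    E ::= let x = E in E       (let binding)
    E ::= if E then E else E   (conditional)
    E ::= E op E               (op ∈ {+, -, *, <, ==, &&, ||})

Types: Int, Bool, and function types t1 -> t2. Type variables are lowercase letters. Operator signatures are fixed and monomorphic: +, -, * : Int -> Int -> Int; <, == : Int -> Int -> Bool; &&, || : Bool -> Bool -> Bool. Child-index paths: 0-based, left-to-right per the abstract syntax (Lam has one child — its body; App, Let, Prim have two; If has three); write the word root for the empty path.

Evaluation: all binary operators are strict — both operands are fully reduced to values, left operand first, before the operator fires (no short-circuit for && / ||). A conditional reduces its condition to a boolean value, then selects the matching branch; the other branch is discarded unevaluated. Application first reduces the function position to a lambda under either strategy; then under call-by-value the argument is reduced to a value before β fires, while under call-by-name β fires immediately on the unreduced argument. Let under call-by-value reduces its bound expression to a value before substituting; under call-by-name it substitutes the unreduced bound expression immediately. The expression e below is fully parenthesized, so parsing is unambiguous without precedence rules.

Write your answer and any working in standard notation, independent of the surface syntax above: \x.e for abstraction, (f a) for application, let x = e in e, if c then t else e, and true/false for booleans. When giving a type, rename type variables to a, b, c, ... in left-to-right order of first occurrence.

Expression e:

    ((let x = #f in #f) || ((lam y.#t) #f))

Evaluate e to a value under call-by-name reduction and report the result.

Answer: true

Working:
step 0: ((let x = false in false) || ((\y.true) false))
step 1: [let@0] (false || ((\y.true) false))
step 2: [beta@1] (false || true)
step 3: [delta@root] true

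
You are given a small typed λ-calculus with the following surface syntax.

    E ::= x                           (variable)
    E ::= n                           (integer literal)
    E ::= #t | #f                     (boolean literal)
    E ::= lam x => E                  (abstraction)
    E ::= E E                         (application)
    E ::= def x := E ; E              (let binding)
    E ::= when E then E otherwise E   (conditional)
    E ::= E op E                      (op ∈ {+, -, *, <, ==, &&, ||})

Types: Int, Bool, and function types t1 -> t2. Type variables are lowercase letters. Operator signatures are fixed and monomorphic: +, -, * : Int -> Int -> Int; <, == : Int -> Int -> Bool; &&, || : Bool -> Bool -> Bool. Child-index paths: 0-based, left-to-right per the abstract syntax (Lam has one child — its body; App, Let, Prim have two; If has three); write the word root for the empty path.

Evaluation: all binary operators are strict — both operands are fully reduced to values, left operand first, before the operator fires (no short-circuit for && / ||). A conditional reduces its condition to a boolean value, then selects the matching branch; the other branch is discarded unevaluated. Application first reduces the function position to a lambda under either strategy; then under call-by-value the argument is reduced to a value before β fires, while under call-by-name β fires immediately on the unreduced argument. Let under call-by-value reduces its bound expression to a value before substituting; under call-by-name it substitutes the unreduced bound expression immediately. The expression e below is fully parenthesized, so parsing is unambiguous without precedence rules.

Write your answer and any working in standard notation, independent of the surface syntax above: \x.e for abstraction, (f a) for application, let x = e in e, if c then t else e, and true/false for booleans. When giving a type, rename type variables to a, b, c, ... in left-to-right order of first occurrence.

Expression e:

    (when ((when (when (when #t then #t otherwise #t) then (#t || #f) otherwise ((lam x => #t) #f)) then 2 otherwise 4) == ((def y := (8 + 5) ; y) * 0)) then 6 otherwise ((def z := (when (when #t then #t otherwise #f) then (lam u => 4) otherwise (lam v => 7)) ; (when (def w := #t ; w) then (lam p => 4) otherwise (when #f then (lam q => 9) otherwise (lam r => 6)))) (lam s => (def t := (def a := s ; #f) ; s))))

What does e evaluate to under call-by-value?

Answer: 4

Working:
step 0: (if ((if (if (if true then true else true) then (true || false) else ((\x.true) false)) then 2 else 4) == ((let y = (8 + 5) in y) * 0)) then 6 else ((let z = (if (if true then true else false) then (\u.4) else (\v.7)) in (if (let w = true in w) then (\p.4) else (if false then (\q.9) else (\r.6)))) (\s.(let t = (let a = s in false) in s))))
step 1: [if@0.0.0.0] (if ((if (if true then (true || false) else ((\x.true) false)) then 2 else 4) == ((let y = (8 + 5) in y) * 0)) then 6 else ((let z = (if (if true then true else false) then (\u.4) else (\v.7)) in (if (let w = true in w) then (\p.4) else (if false then (\q.9) else (\r.6)))) (\s.(let t = (let a = s in false) in s))))
step 2: [if@0.0.0] (if ((if (true || false) then 2 else 4) == ((let y = (8 + 5) in y) * 0)) then 6 else ((let z = (if (if true then true else false) then (\u.4) else (\v.7)) in (if (let w = true in w) then (\p.4) else (if false then (\q.9) else (\r.6)))) (\s.(let t = (let a = s in false) in s))))
step 3: [delta@0.0.0] (if ((if true then 2 else 4) == ((let y = (8 + 5) in y) * 0)) then 6 else ((let z = (if (if true then true else false) then (\u.4) else (\v.7)) in (if (let w = true in w) then (\p.4) else (if false then (\q.9) else (\r.6)))) (\s.(let t = (let a = s in false) in s))))
step 4: [if@0.0] (if (2 == ((let y = (8 + 5) in y) * 0)) then 6 else ((let z = (if (if true then true else false) then (\u.4) else (\v.7)) in (if (let w = true in w) then (\p.4) else (if false then (\q.9) else (\r.6)))) (\s.(let t = (let a = s in false) in s))))
step 5: [delta@0.1.0.0] (if (2 == ((let y = 13 in y) * 0)) then 6 else ((let z = (if (if true then true else false) then (\u.4) else (\v.7)) in (if (let w = true in w) then (\p.4) else (if false then (\q.9) else (\r.6)))) (\s.(let t = (let a = s in false) in s))))
step 6: [let@0.1.0] (if (2 == (13 * 0)) then 6 else ((let z = (if (if true then true else false) then (\u.4) else (\v.7)) in (if (let w = true in w) then (\p.4) else (if false then (\q.9) else (\r.6)))) (\s.(let t = (let a = s in false) in s))))
step 7: [delta@0.1] (if (2 == 0) then 6 else ((let z = (if (if true then true else false) then (\u.4) else (\v.7)) in (if (let w = true in w) then (\p.4) else (if false then (\q.9) else (\r.6)))) (\s.(let t = (let a = s in false) in s))))
step 8: [delta@0] (if false then 6 else ((let z = (if (if true then true else false) then (\u.4) else (\v.7)) in (if (let w = true in w) then (\p.4) else (if false then (\q.9) else (\r.6)))) (\s.(let t = (let a = s in false) in s))))
step 9: [if@root] ((let z = (if (if true then true else false) then (\u.4) else (\v.7)) in (if (let w = true in w) then (\p.4) else (if false then (\q.9) else (\r.6)))) (\s.(let t = (let a = s in false) in s)))
step 10: [if@0.0.0] ((let z = (if true then (\u.4) else (\v.7)) in (if (let w = true in w) then (\p.4) else (if false then (\q.9) else (\r.6)))) (\s.(let t = (let a = s in false) in s)))
step 11: [if@0.0] ((let z = (\u.4) in (if (let w = true in w) then (\p.4) else (if false then (\q.9) else (\r.6)))) (\s.(let t = (let a = s in false) in s)))
step 12: [let@0] ((if (let w = true in w) then (\p.4) else (if false then (\q.9) else (\r.6))) (\s.(let t = (let a = s in false) in s)))
step 13: [let@0.0] ((if true then (\p.4) else (if false then (\q.9) else (\r.6))) (\s.(let t = (let a = s in false) in s)))
step 14: [if@0] ((\p.4) (\s.(let t = (let a = s in false) in s)))
step 15: [beta@root] 4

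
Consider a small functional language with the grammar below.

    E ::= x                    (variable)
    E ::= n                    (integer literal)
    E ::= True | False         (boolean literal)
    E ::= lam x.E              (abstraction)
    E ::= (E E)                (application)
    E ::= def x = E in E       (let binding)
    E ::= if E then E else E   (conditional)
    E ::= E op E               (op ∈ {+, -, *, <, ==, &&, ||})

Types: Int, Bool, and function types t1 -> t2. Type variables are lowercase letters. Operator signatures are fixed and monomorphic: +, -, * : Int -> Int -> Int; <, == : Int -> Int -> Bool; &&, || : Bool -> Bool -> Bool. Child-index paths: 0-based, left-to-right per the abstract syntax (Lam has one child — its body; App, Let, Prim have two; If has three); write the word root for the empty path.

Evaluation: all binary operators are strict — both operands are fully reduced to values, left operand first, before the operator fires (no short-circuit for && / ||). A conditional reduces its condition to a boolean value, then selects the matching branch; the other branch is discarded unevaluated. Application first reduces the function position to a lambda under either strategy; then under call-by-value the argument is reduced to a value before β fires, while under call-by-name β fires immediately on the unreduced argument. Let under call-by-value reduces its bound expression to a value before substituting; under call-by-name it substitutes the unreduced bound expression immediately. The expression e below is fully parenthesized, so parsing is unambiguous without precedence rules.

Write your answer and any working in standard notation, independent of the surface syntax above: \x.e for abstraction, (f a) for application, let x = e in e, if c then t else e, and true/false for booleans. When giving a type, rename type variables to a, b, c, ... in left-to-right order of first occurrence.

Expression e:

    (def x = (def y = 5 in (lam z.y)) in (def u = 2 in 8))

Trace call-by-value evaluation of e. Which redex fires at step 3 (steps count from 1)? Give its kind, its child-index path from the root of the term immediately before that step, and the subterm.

Working:
step 0: (let x = (let y = 5 in (\z.y)) in (let u = 2 in 8))
step 1: [let@0] (let x = (\z.5) in (let u = 2 in 8))
step 2: [let@root] (let u = 2 in 8)
step 3: [let@root] 8

Answer: let at root : (let u = 2 in 8)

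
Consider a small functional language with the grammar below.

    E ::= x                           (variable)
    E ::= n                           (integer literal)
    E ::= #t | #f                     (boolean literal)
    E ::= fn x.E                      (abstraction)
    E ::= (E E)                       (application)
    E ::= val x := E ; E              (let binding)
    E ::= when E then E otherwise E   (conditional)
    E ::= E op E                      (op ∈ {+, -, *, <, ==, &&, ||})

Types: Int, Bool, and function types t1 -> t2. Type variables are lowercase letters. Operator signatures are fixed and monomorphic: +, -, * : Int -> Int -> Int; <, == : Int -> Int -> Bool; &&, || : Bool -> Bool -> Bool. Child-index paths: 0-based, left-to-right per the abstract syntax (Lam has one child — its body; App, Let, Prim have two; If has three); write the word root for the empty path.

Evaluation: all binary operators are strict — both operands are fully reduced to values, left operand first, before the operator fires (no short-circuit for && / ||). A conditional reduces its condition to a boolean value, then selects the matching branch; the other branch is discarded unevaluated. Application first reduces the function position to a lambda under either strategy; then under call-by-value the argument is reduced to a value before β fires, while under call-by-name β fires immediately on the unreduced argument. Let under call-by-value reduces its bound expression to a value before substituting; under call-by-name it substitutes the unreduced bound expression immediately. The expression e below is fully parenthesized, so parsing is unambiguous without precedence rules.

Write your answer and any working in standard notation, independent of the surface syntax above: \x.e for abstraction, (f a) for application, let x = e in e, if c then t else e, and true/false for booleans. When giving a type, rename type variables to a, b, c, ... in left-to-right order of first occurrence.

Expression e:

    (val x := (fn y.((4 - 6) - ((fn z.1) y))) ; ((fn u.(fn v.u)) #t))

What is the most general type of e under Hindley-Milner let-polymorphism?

Answer: a -> Bool

Derivation:
  unify Int ~ Int
  unify Int ~ Int
  unify Int ~ Int
\z._ : b -> Int
y : a
  unify b -> Int ~ a -> c
  unify b ~ a
  unify Int ~ c
_ _ : Int
  unify Int ~ Int
\y._ : a -> Int
let x : forall. a -> Int
u : d
\v._ : e -> d
\u._ : d -> e -> d
  unify d -> e -> d ~ Bool -> f
  unify d ~ Bool
  unify e -> Bool ~ f
_ _ : e -> Bool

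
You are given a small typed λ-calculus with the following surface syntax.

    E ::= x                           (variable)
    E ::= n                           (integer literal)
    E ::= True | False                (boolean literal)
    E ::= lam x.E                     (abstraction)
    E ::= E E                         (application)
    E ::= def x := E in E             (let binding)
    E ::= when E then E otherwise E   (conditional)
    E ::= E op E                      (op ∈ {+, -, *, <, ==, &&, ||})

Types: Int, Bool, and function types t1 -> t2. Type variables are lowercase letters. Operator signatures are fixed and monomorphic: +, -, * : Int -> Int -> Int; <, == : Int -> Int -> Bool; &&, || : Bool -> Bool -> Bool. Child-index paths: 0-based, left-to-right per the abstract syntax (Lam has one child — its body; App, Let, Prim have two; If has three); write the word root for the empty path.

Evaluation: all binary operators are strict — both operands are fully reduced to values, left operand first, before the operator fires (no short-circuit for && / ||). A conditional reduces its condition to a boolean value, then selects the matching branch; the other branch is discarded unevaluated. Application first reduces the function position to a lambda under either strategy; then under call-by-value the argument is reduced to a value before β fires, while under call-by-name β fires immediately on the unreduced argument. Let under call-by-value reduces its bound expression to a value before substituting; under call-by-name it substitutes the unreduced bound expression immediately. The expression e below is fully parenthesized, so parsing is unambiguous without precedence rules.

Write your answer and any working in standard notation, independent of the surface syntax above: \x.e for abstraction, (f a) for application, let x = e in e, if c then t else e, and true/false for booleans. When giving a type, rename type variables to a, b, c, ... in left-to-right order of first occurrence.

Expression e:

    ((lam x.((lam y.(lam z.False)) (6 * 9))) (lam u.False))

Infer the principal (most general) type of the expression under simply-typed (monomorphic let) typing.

Answer: a -> Bool

Working:
\z._ : c -> Bool
\y._ : b -> c -> Bool
  unify Int ~ Int
  unify Int ~ Int
  unify b -> c -> Bool ~ Int -> d
  unify b ~ Int
  unify c -> Bool ~ d
_ _ : c -> Bool
\x._ : a -> c -> Bool
\u._ : e -> Bool
  unify a -> c -> Bool ~ (e -> Bool) -> f
  unify a ~ e -> Bool
  unify c -> Bool ~ f
_ _ : c -> Bool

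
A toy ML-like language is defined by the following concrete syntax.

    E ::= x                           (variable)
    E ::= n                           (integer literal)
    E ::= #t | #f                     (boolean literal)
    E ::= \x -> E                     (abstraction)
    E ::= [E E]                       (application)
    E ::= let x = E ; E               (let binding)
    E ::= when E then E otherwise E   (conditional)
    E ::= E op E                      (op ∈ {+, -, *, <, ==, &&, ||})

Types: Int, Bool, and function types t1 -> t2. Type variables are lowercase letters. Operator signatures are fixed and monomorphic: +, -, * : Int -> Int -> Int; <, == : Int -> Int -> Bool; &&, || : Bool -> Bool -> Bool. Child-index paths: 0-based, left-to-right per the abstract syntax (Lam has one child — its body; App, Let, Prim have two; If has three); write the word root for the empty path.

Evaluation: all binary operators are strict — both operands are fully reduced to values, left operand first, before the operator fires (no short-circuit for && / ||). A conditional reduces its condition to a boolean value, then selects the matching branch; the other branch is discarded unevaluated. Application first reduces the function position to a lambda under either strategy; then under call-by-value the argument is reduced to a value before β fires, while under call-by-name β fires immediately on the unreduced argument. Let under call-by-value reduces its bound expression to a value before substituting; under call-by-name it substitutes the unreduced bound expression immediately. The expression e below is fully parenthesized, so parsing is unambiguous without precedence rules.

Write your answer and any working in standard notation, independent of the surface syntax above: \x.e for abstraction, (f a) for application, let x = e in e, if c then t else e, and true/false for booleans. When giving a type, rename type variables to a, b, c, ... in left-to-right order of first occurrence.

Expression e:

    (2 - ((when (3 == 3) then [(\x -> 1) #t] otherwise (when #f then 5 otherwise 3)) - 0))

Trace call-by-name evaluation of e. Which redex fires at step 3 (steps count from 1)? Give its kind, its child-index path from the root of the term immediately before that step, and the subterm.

Answer: beta at 1.0 : ((\x.1) true)

Trace:
step 0: (2 - ((if (3 == 3) then ((\x.1) true) else (if false then 5 else 3)) - 0))
step 1: [delta@1.0.0] (2 - ((if true then ((\x.1) true) else (if false then 5 else 3)) - 0))
step 2: [if@1.0] (2 - (((\x.1) true) - 0))
step 3: [beta@1.0] (2 - (1 - 0))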